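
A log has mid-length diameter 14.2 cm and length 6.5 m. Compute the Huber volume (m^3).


Huber: V = Am * L,  Am = pi*(Dm/200)^2
Am = pi*(14.2/200)^2 = 0.015837 m^2
V = 0.015837*6.5 = 0.1029 m^3

0.1029


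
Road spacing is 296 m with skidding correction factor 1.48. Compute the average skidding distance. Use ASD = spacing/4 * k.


Formula: ASD = (spacing / 4) * correction
Uncorrected distance = spacing / 4 = 296 / 4 = 74 m
ASD = 74 * 1.48 = 110 m

110


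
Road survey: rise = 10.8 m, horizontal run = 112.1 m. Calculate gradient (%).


Formula: Gradient = rise / run * 100
Gradient = 10.8 / 112.1 * 100 = 9.6%

9.6


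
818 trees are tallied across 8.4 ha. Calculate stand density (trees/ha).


Formula: Stand Density = N_trees / Area_ha
Density = 818 trees / 8.4 ha
Density = 97 trees/ha

97


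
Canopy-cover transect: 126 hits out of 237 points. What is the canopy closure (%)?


Formula: Canopy closure = covered points / total points * 100
Closure = 126 / 237 * 100
Closure = 0.5316 * 100 = 53.2%

53.2


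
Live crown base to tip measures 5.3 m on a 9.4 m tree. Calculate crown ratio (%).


Formula: Crown Ratio = (Crown Length / Total Height) * 100
CR = (5.3 m / 9.4 m) * 100
CR = 0.5638 * 100 = 56.4%

56.4


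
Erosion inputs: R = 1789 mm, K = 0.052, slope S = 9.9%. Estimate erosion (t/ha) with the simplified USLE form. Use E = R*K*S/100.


Formula: E = R * K * S / 100  (simplified USLE)
R * K = 1789 * 0.052 = 93.028
E = 93.028 * 9.9 / 100 = 9.21 t/ha

9.21


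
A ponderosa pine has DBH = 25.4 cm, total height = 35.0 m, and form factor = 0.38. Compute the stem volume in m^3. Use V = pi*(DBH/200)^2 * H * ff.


Formula: V = pi * (DBH/200)^2 * H * ff
Radius = DBH/200 = 25.4/200 = 0.127 m
Radius^2 = 0.127^2 = 0.016129 m^2
V = pi * 0.016129 * 35.0 * 0.38
V = 0.674 m^3

0.674


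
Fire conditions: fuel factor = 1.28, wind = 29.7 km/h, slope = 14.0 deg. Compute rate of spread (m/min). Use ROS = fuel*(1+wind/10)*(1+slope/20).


Formula: ROS = fuel * (1 + wind/10) * (1 + slope/20)
Wind factor = 1 + 29.7/10 = 3.97
Slope factor = 1 + 14.0/20 = 1.7
ROS = 1.28 * 3.97 * 1.7 = 8.64 m/min

8.64


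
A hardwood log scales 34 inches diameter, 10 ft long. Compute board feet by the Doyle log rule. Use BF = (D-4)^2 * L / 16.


Doyle: BF = (D - 4)^2 * L / 16
Adjusted diameter = 34 - 4 = 30 in
(D-4)^2 = 30^2 = 900
BF = 900 * 10 / 16 = 563 BF

563


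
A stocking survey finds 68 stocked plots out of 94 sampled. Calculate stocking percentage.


Formula: Stocking % = stocked plots / total plots * 100
Stocking = 68 / 94 * 100
Stocking = 0.7234 * 100 = 72.3%

72.3


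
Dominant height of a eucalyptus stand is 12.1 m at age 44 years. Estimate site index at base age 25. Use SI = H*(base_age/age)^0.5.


Formula: SI = H_dom * (base_age / age)^0.5
Age ratio = 25 / 44 = 0.56818
sqrt(age_ratio) = 0.75378
SI = 12.1 * 0.75378 = 9.1 m

9.1


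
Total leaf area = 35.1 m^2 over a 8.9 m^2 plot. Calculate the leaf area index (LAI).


Formula: LAI = total leaf area / ground area  (dimensionless)
LAI = 35.1 m^2 / 8.9 m^2
LAI = 3.94

3.94


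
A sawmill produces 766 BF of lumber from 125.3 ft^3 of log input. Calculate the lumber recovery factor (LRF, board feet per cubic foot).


Formula: LRF = Lumber Output (BF) / Log Input (ft^3)
LRF = 766 BF / 125.3 ft^3
LRF = 6.11 BF/ft^3

6.11


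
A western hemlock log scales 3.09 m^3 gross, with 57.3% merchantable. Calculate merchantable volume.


Formula: MV = V_total * (merchantable_pct / 100)
Merchantable fraction = 57.3% / 100 = 0.573
MV = 3.09 m^3 * 0.573 = 1.771 m^3

1.771


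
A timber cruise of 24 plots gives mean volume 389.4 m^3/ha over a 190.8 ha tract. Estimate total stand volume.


Formula: Total Volume = Mean Volume per ha * Total Area
Total Volume = 389.4 m^3/ha * 190.8 ha
Total Volume = 74298 m^3

74298


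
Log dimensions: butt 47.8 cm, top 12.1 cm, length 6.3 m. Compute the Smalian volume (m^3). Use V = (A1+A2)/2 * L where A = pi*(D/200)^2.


Smalian: V = (A1 + A2)/2 * L,  A = pi*(D/200)^2
A1 = pi*(47.8/200)^2 = 0.179451 m^2
A2 = pi*(12.1/200)^2 = 0.011499 m^2
V = (0.179451+0.011499)/2*6.3 = 0.6015 m^3

0.6015


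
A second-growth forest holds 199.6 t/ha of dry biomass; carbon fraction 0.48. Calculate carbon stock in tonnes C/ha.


Formula: Carbon Stock = Biomass * Carbon Fraction
C = 199.6 t/ha * 0.48
C = 95.8 t C/ha

95.8


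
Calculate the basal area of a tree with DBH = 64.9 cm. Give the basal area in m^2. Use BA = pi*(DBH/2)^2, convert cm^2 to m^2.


Formula: BA = pi * (DBH/2)^2 / 10000  (cm^2 to m^2)
Radius = DBH/2 = 64.9/2 = 32.45 cm
BA = pi * 32.45^2 / 10000
   = 3308.1049 cm^2 / 10000
   = 0.3308 m^2

0.3308


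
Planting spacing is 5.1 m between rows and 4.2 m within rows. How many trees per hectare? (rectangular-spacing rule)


Formula: TPH = 10000 m^2/ha / (spacing_x * spacing_y)
Area per tree = 5.1 m * 4.2 m = 21.42 m^2
TPH = 10000 / 21.42 = 467 trees/ha

467


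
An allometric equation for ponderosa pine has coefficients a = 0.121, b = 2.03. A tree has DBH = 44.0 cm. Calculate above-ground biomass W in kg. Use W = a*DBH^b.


Formula: W = a * DBH^b  (allometric power law)
DBH^b = 44.0^2.03 = 2168.7472
W = 0.121 * 2168.7472 = 262.4 kg

262.4


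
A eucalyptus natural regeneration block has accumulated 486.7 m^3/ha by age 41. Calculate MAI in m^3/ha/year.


Formula: MAI = Total Volume / Stand Age
MAI = 486.7 m^3/ha / 41 years
MAI = 11.87 m^3/ha/year

11.87


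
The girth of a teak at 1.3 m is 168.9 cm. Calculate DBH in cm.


Formula: DBH = C / pi
DBH = 168.9 / pi
pi = 3.14159...
DBH = 53.8 cm

53.8


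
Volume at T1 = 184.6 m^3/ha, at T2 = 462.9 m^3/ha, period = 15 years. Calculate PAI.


Formula: PAI = (V_T2 - V_T1) / (T2 - T1)
Volume increment = 462.9 - 184.6 = 278.3 m^3/ha
PAI = 278.3 / 15 = 18.55 m^3/ha/year

18.55


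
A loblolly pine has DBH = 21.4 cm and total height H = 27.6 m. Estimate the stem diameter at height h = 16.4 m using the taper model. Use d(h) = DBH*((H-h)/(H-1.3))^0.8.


Taper: d(h) = DBH * ((H - h) / (H - 1.3))^0.8
Numerator = H - h = 27.6 - 16.4 = 11.2 m
Denominator = H - 1.3 = 27.6 - 1.3 = 26.3 m
Ratio = 11.2 / 26.3 = 0.42586
d = 21.4 * 0.42586^0.8 = 10.8 cm

10.8


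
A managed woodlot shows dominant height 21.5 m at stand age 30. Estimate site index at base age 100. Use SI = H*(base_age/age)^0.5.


Formula: SI = H_dom * (base_age / age)^0.5
Age ratio = 100 / 30 = 3.33333
sqrt(age_ratio) = 1.82574
SI = 21.5 * 1.82574 = 39.3 m

39.3


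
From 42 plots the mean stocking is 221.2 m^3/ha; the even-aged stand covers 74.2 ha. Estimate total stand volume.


Formula: Total Volume = Mean Volume per ha * Total Area
Total Volume = 221.2 m^3/ha * 74.2 ha
Total Volume = 16413 m^3

16413


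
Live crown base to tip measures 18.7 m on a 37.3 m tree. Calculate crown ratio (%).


Formula: Crown Ratio = (Crown Length / Total Height) * 100
CR = (18.7 m / 37.3 m) * 100
CR = 0.5013 * 100 = 50.1%

50.1


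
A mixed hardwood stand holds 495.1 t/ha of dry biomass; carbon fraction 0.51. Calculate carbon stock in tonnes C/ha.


Formula: Carbon Stock = Biomass * Carbon Fraction
C = 495.1 t/ha * 0.51
C = 252.5 t C/ha

252.5


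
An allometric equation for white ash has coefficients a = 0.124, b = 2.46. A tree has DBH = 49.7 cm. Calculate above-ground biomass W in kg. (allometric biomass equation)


Formula: W = a * DBH^b  (allometric power law)
DBH^b = 49.7^2.46 = 14894.87
W = 0.124 * 14894.87 = 1847.0 kg

1847.0


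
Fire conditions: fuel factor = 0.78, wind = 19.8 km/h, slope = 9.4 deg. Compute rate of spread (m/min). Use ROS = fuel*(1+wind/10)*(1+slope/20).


Formula: ROS = fuel * (1 + wind/10) * (1 + slope/20)
Wind factor = 1 + 19.8/10 = 2.98
Slope factor = 1 + 9.4/20 = 1.47
ROS = 0.78 * 2.98 * 1.47 = 3.42 m/min

3.42


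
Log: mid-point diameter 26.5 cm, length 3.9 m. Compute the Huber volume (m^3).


Huber: V = Am * L,  Am = pi*(Dm/200)^2
Am = pi*(26.5/200)^2 = 0.055155 m^2
V = 0.055155*3.9 = 0.2151 m^3

0.2151


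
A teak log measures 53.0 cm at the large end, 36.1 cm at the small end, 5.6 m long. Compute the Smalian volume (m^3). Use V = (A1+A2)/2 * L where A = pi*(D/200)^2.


Smalian: V = (A1 + A2)/2 * L,  A = pi*(D/200)^2
A1 = pi*(53.0/200)^2 = 0.220618 m^2
A2 = pi*(36.1/200)^2 = 0.102354 m^2
V = (0.220618+0.102354)/2*5.6 = 0.9043 m^3

0.9043


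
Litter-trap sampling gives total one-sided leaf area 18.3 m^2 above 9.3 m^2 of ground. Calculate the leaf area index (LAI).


Formula: LAI = total leaf area / ground area  (dimensionless)
LAI = 18.3 m^2 / 9.3 m^2
LAI = 1.97

1.97


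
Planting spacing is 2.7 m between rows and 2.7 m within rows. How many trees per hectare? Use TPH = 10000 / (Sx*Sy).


Formula: TPH = 10000 m^2/ha / (spacing_x * spacing_y)
Area per tree = 2.7 m * 2.7 m = 7.29 m^2
TPH = 10000 / 7.29 = 1372 trees/ha

1372


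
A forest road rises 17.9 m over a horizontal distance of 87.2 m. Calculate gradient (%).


Formula: Gradient = rise / run * 100
Gradient = 17.9 / 87.2 * 100 = 20.5%

20.5


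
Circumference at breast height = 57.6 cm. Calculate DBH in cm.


Formula: DBH = C / pi
DBH = 57.6 / pi
pi = 3.14159...
DBH = 18.3 cm

18.3


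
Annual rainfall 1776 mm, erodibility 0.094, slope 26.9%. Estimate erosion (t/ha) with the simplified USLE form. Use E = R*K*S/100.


Formula: E = R * K * S / 100  (simplified USLE)
R * K = 1776 * 0.094 = 166.944
E = 166.944 * 26.9 / 100 = 44.91 t/ha

44.91


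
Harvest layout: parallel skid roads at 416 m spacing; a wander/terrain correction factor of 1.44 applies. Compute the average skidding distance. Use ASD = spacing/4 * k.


Formula: ASD = (spacing / 4) * correction
Uncorrected distance = spacing / 4 = 416 / 4 = 104 m
ASD = 104 * 1.44 = 150 m

150


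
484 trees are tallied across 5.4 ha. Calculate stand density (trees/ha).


Formula: Stand Density = N_trees / Area_ha
Density = 484 trees / 5.4 ha
Density = 90 trees/ha

90


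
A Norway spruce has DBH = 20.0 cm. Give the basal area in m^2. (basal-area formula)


Formula: BA = pi * (DBH/2)^2 / 10000  (cm^2 to m^2)
Radius = DBH/2 = 20.0/2 = 10.0 cm
BA = pi * 10.0^2 / 10000
   = 314.1593 cm^2 / 10000
   = 0.0314 m^2

0.0314


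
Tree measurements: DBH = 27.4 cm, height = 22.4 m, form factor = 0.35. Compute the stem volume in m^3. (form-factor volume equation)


Formula: V = pi * (DBH/200)^2 * H * ff
Radius = DBH/200 = 27.4/200 = 0.137 m
Radius^2 = 0.137^2 = 0.018769 m^2
V = pi * 0.018769 * 22.4 * 0.35
V = 0.462 m^3

0.462


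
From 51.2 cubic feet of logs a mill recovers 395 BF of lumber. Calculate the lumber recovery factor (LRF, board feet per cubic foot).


Formula: LRF = Lumber Output (BF) / Log Input (ft^3)
LRF = 395 BF / 51.2 ft^3
LRF = 7.71 BF/ft^3

7.71


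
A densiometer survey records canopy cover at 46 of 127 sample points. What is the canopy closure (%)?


Formula: Canopy closure = covered points / total points * 100
Closure = 46 / 127 * 100
Closure = 0.3622 * 100 = 36.2%

36.2


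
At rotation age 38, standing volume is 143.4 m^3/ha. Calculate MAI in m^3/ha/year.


Formula: MAI = Total Volume / Stand Age
MAI = 143.4 m^3/ha / 38 years
MAI = 3.77 m^3/ha/year

3.77


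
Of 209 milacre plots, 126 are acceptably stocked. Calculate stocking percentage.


Formula: Stocking % = stocked plots / total plots * 100
Stocking = 126 / 209 * 100
Stocking = 0.6029 * 100 = 60.3%

60.3


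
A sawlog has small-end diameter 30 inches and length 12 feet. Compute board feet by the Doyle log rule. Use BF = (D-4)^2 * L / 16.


Doyle: BF = (D - 4)^2 * L / 16
Adjusted diameter = 30 - 4 = 26 in
(D-4)^2 = 26^2 = 676
BF = 676 * 12 / 16 = 507 BF

507


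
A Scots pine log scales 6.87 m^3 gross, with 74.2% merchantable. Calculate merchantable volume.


Formula: MV = V_total * (merchantable_pct / 100)
Merchantable fraction = 74.2% / 100 = 0.742
MV = 6.87 m^3 * 0.742 = 5.098 m^3

5.098


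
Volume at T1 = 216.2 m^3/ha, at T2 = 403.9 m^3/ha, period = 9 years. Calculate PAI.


Formula: PAI = (V_T2 - V_T1) / (T2 - T1)
Volume increment = 403.9 - 216.2 = 187.7 m^3/ha
PAI = 187.7 / 9 = 20.86 m^3/ha/year

20.86


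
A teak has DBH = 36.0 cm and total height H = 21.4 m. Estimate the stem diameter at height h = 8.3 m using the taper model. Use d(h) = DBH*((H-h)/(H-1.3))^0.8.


Taper: d(h) = DBH * ((H - h) / (H - 1.3))^0.8
Numerator = H - h = 21.4 - 8.3 = 13.1 m
Denominator = H - 1.3 = 21.4 - 1.3 = 20.1 m
Ratio = 13.1 / 20.1 = 0.65174
d = 36.0 * 0.65174^0.8 = 25.6 cm

25.6


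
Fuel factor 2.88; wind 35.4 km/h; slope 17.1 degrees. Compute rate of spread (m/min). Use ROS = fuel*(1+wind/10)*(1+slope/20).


Formula: ROS = fuel * (1 + wind/10) * (1 + slope/20)
Wind factor = 1 + 35.4/10 = 4.54
Slope factor = 1 + 17.1/20 = 1.855
ROS = 2.88 * 4.54 * 1.855 = 24.25 m/min

24.25


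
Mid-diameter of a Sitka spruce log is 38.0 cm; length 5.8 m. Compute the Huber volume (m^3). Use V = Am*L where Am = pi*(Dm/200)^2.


Huber: V = Am * L,  Am = pi*(Dm/200)^2
Am = pi*(38.0/200)^2 = 0.113411 m^2
V = 0.113411*5.8 = 0.6578 m^3

0.6578


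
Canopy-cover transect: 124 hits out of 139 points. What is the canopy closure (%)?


Formula: Canopy closure = covered points / total points * 100
Closure = 124 / 139 * 100
Closure = 0.8921 * 100 = 89.2%

89.2


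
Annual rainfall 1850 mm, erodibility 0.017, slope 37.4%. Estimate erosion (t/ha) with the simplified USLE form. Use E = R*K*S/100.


Formula: E = R * K * S / 100  (simplified USLE)
R * K = 1850 * 0.017 = 31.45
E = 31.45 * 37.4 / 100 = 11.76 t/ha

11.76


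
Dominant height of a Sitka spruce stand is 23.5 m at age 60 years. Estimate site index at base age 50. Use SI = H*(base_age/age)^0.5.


Formula: SI = H_dom * (base_age / age)^0.5
Age ratio = 50 / 60 = 0.83333
sqrt(age_ratio) = 0.91287
SI = 23.5 * 0.91287 = 21.5 m

21.5


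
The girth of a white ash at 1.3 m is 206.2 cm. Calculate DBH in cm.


Formula: DBH = C / pi
DBH = 206.2 / pi
pi = 3.14159...
DBH = 65.6 cm

65.6


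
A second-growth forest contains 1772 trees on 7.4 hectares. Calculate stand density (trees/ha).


Formula: Stand Density = N_trees / Area_ha
Density = 1772 trees / 7.4 ha
Density = 239 trees/ha

239


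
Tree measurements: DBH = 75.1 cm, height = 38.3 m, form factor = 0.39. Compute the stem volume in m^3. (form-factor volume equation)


Formula: V = pi * (DBH/200)^2 * H * ff
Radius = DBH/200 = 75.1/200 = 0.3755 m
Radius^2 = 0.3755^2 = 0.14100025 m^2
V = pi * 0.14100025 * 38.3 * 0.39
V = 6.617 m^3

6.617


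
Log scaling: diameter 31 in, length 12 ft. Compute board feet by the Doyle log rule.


Doyle: BF = (D - 4)^2 * L / 16
Adjusted diameter = 31 - 4 = 27 in
(D-4)^2 = 27^2 = 729
BF = 729 * 12 / 16 = 547 BF

547


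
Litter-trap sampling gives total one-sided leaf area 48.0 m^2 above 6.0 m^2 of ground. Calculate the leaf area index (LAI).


Formula: LAI = total leaf area / ground area  (dimensionless)
LAI = 48.0 m^2 / 6.0 m^2
LAI = 8.0

8.0


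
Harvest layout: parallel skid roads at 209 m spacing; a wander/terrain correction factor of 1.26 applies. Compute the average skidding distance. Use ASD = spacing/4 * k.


Formula: ASD = (spacing / 4) * correction
Uncorrected distance = spacing / 4 = 209 / 4 = 52.25 m
ASD = 52.25 * 1.26 = 66 m

66


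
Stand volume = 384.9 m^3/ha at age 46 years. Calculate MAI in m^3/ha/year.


Formula: MAI = Total Volume / Stand Age
MAI = 384.9 m^3/ha / 46 years
MAI = 8.37 m^3/ha/year

8.37


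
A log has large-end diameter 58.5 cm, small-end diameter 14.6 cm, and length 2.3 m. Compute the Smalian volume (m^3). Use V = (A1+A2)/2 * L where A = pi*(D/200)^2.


Smalian: V = (A1 + A2)/2 * L,  A = pi*(D/200)^2
A1 = pi*(58.5/200)^2 = 0.268783 m^2
A2 = pi*(14.6/200)^2 = 0.016742 m^2
V = (0.268783+0.016742)/2*2.3 = 0.3284 m^3

0.3284


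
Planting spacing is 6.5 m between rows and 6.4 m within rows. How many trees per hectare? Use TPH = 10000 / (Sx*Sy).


Formula: TPH = 10000 m^2/ha / (spacing_x * spacing_y)
Area per tree = 6.5 m * 6.4 m = 41.6 m^2
TPH = 10000 / 41.6 = 240 trees/ha

240


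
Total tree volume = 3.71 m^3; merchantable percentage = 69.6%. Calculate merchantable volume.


Formula: MV = V_total * (merchantable_pct / 100)
Merchantable fraction = 69.6% / 100 = 0.696
MV = 3.71 m^3 * 0.696 = 2.582 m^3

2.582


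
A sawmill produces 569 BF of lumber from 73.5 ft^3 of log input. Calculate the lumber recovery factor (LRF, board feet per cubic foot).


Formula: LRF = Lumber Output (BF) / Log Input (ft^3)
LRF = 569 BF / 73.5 ft^3
LRF = 7.74 BF/ft^3

7.74


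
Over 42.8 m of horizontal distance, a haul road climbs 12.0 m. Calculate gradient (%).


Formula: Gradient = rise / run * 100
Gradient = 12.0 / 42.8 * 100 = 28.0%

28.0


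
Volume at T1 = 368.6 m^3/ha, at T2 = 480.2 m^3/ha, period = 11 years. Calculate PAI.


Formula: PAI = (V_T2 - V_T1) / (T2 - T1)
Volume increment = 480.2 - 368.6 = 111.6 m^3/ha
PAI = 111.6 / 11 = 10.15 m^3/ha/year

10.15


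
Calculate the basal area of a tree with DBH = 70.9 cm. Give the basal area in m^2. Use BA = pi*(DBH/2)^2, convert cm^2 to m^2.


Formula: BA = pi * (DBH/2)^2 / 10000  (cm^2 to m^2)
Radius = DBH/2 = 70.9/2 = 35.45 cm
BA = pi * 35.45^2 / 10000
   = 3948.0473 cm^2 / 10000
   = 0.3948 m^2

0.3948


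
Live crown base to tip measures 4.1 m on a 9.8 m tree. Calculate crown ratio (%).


Formula: Crown Ratio = (Crown Length / Total Height) * 100
CR = (4.1 m / 9.8 m) * 100
CR = 0.4184 * 100 = 41.8%

41.8


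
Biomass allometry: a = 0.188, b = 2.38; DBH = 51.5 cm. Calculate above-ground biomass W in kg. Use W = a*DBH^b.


Formula: W = a * DBH^b  (allometric power law)
DBH^b = 51.5^2.38 = 11860.451
W = 0.188 * 11860.451 = 2229.8 kg

2229.8


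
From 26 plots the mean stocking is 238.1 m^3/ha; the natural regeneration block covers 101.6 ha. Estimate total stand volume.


Formula: Total Volume = Mean Volume per ha * Total Area
Total Volume = 238.1 m^3/ha * 101.6 ha
Total Volume = 24191 m^3

24191


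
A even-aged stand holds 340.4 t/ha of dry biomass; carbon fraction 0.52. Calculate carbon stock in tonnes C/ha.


Formula: Carbon Stock = Biomass * Carbon Fraction
C = 340.4 t/ha * 0.52
C = 177.0 t C/ha

177.0


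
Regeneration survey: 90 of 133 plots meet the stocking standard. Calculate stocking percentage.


Formula: Stocking % = stocked plots / total plots * 100
Stocking = 90 / 133 * 100
Stocking = 0.6767 * 100 = 67.7%

67.7


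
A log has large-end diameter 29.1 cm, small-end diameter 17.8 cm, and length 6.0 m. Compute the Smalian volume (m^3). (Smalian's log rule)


Smalian: V = (A1 + A2)/2 * L,  A = pi*(D/200)^2
A1 = pi*(29.1/200)^2 = 0.066508 m^2
A2 = pi*(17.8/200)^2 = 0.024885 m^2
V = (0.066508+0.024885)/2*6.0 = 0.2742 m^3

0.2742


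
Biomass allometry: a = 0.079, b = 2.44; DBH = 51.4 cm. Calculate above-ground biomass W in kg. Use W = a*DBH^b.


Formula: W = a * DBH^b  (allometric power law)
DBH^b = 51.4^2.44 = 14953.7464
W = 0.079 * 14953.7464 = 1181.3 kg

1181.3


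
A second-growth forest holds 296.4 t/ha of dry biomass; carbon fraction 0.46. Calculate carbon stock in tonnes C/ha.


Formula: Carbon Stock = Biomass * Carbon Fraction
C = 296.4 t/ha * 0.46
C = 136.3 t C/ha

136.3


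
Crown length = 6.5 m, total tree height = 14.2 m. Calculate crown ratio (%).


Formula: Crown Ratio = (Crown Length / Total Height) * 100
CR = (6.5 m / 14.2 m) * 100
CR = 0.4577 * 100 = 45.8%

45.8


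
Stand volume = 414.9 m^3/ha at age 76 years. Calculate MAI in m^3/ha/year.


Formula: MAI = Total Volume / Stand Age
MAI = 414.9 m^3/ha / 76 years
MAI = 5.46 m^3/ha/year

5.46


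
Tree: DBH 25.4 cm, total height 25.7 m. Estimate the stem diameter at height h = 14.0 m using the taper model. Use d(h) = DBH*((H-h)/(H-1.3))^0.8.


Taper: d(h) = DBH * ((H - h) / (H - 1.3))^0.8
Numerator = H - h = 25.7 - 14.0 = 11.7 m
Denominator = H - 1.3 = 25.7 - 1.3 = 24.4 m
Ratio = 11.7 / 24.4 = 0.47951
d = 25.4 * 0.47951^0.8 = 14.1 cm

14.1


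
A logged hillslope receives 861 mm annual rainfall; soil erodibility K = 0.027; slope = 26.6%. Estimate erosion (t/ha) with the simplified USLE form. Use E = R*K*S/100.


Formula: E = R * K * S / 100  (simplified USLE)
R * K = 861 * 0.027 = 23.247
E = 23.247 * 26.6 / 100 = 6.18 t/ha

6.18


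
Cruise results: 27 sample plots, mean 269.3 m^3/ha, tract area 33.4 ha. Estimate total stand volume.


Formula: Total Volume = Mean Volume per ha * Total Area
Total Volume = 269.3 m^3/ha * 33.4 ha
Total Volume = 8995 m^3

8995


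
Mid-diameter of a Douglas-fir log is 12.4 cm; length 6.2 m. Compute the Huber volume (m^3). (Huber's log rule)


Huber: V = Am * L,  Am = pi*(Dm/200)^2
Am = pi*(12.4/200)^2 = 0.012076 m^2
V = 0.012076*6.2 = 0.0749 m^3

0.0749


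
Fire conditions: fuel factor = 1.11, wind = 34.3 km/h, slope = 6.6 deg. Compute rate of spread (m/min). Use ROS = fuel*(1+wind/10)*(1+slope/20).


Formula: ROS = fuel * (1 + wind/10) * (1 + slope/20)
Wind factor = 1 + 34.3/10 = 4.43
Slope factor = 1 + 6.6/20 = 1.33
ROS = 1.11 * 4.43 * 1.33 = 6.54 m/min

6.54


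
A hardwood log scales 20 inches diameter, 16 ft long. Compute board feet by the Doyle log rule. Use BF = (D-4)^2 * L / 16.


Doyle: BF = (D - 4)^2 * L / 16
Adjusted diameter = 20 - 4 = 16 in
(D-4)^2 = 16^2 = 256
BF = 256 * 16 / 16 = 256 BF

256


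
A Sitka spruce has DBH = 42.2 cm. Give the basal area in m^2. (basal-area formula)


Formula: BA = pi * (DBH/2)^2 / 10000  (cm^2 to m^2)
Radius = DBH/2 = 42.2/2 = 21.1 cm
BA = pi * 21.1^2 / 10000
   = 1398.6685 cm^2 / 10000
   = 0.1399 m^2

0.1399


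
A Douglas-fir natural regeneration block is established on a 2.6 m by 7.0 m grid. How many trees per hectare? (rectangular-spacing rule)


Formula: TPH = 10000 m^2/ha / (spacing_x * spacing_y)
Area per tree = 2.6 m * 7.0 m = 18.2 m^2
TPH = 10000 / 18.2 = 549 trees/ha

549


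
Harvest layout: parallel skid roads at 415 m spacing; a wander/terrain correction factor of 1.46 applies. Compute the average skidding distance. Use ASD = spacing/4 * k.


Formula: ASD = (spacing / 4) * correction
Uncorrected distance = spacing / 4 = 415 / 4 = 103.75 m
ASD = 103.75 * 1.46 = 151 m

151


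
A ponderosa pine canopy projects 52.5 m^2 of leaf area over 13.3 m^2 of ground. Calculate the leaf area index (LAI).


Formula: LAI = total leaf area / ground area  (dimensionless)
LAI = 52.5 m^2 / 13.3 m^2
LAI = 3.95

3.95


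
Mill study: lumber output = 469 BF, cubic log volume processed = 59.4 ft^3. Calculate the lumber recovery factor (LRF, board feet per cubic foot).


Formula: LRF = Lumber Output (BF) / Log Input (ft^3)
LRF = 469 BF / 59.4 ft^3
LRF = 7.9 BF/ft^3

7.9


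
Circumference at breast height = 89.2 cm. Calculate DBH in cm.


Formula: DBH = C / pi
DBH = 89.2 / pi
pi = 3.14159...
DBH = 28.4 cm

28.4


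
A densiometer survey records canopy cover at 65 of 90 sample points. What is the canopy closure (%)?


Formula: Canopy closure = covered points / total points * 100
Closure = 65 / 90 * 100
Closure = 0.7222 * 100 = 72.2%

72.2


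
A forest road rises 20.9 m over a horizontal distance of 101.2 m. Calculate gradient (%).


Formula: Gradient = rise / run * 100
Gradient = 20.9 / 101.2 * 100 = 20.7%

20.7


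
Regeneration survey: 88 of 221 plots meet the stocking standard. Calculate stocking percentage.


Formula: Stocking % = stocked plots / total plots * 100
Stocking = 88 / 221 * 100
Stocking = 0.3982 * 100 = 39.8%

39.8


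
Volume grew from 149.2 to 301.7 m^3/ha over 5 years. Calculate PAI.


Formula: PAI = (V_T2 - V_T1) / (T2 - T1)
Volume increment = 301.7 - 149.2 = 152.5 m^3/ha
PAI = 152.5 / 5 = 30.5 m^3/ha/year

30.5


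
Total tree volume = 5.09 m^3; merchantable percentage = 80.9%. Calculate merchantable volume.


Formula: MV = V_total * (merchantable_pct / 100)
Merchantable fraction = 80.9% / 100 = 0.809
MV = 5.09 m^3 * 0.809 = 4.118 m^3

4.118


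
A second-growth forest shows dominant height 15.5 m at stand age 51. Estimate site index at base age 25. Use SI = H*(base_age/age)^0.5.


Formula: SI = H_dom * (base_age / age)^0.5
Age ratio = 25 / 51 = 0.4902
sqrt(age_ratio) = 0.70014
SI = 15.5 * 0.70014 = 10.9 m

10.9


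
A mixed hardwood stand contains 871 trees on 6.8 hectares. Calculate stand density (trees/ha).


Formula: Stand Density = N_trees / Area_ha
Density = 871 trees / 6.8 ha
Density = 128 trees/ha

128


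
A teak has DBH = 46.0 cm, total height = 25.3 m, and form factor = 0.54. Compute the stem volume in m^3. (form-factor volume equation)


Formula: V = pi * (DBH/200)^2 * H * ff
Radius = DBH/200 = 46.0/200 = 0.23 m
Radius^2 = 0.23^2 = 0.0529 m^2
V = pi * 0.0529 * 25.3 * 0.54
V = 2.27 m^3

2.27


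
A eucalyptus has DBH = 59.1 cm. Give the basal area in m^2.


Formula: BA = pi * (DBH/2)^2 / 10000  (cm^2 to m^2)
Radius = DBH/2 = 59.1/2 = 29.55 cm
BA = pi * 29.55^2 / 10000
   = 2743.2466 cm^2 / 10000
   = 0.2743 m^2

0.2743


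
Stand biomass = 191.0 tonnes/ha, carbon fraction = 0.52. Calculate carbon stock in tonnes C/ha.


Formula: Carbon Stock = Biomass * Carbon Fraction
C = 191.0 t/ha * 0.52
C = 99.3 t C/ha

99.3


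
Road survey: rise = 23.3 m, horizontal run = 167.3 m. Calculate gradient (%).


Formula: Gradient = rise / run * 100
Gradient = 23.3 / 167.3 * 100 = 13.9%

13.9


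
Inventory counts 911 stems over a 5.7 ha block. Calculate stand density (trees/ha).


Formula: Stand Density = N_trees / Area_ha
Density = 911 trees / 5.7 ha
Density = 160 trees/ha

160


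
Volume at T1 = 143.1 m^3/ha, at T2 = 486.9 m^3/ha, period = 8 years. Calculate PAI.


Formula: PAI = (V_T2 - V_T1) / (T2 - T1)
Volume increment = 486.9 - 143.1 = 343.8 m^3/ha
PAI = 343.8 / 8 = 42.98 m^3/ha/year

42.98


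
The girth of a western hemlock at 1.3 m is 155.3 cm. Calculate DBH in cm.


Formula: DBH = C / pi
DBH = 155.3 / pi
pi = 3.14159...
DBH = 49.4 cm

49.4


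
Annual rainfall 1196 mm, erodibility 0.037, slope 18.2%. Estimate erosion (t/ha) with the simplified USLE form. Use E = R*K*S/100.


Formula: E = R * K * S / 100  (simplified USLE)
R * K = 1196 * 0.037 = 44.252
E = 44.252 * 18.2 / 100 = 8.05 t/ha

8.05


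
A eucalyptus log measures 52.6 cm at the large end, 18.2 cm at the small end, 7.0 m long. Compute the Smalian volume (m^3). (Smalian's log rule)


Smalian: V = (A1 + A2)/2 * L,  A = pi*(D/200)^2
A1 = pi*(52.6/200)^2 = 0.217301 m^2
A2 = pi*(18.2/200)^2 = 0.026016 m^2
V = (0.217301+0.026016)/2*7.0 = 0.8516 m^3

0.8516


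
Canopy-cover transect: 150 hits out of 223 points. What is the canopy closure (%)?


Formula: Canopy closure = covered points / total points * 100
Closure = 150 / 223 * 100
Closure = 0.6726 * 100 = 67.3%

67.3


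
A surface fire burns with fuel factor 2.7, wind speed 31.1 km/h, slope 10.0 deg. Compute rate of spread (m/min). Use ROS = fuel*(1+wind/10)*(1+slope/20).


Formula: ROS = fuel * (1 + wind/10) * (1 + slope/20)
Wind factor = 1 + 31.1/10 = 4.11
Slope factor = 1 + 10.0/20 = 1.5
ROS = 2.7 * 4.11 * 1.5 = 16.65 m/min

16.65


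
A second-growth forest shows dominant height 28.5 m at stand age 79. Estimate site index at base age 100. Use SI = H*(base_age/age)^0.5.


Formula: SI = H_dom * (base_age / age)^0.5
Age ratio = 100 / 79 = 1.26582
sqrt(age_ratio) = 1.12509
SI = 28.5 * 1.12509 = 32.1 m

32.1


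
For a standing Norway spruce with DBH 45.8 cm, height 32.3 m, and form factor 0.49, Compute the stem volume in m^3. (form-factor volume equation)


Formula: V = pi * (DBH/200)^2 * H * ff
Radius = DBH/200 = 45.8/200 = 0.229 m
Radius^2 = 0.229^2 = 0.052441 m^2
V = pi * 0.052441 * 32.3 * 0.49
V = 2.607 m^3

2.607


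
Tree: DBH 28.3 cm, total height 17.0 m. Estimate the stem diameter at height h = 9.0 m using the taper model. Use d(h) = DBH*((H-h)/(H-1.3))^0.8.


Taper: d(h) = DBH * ((H - h) / (H - 1.3))^0.8
Numerator = H - h = 17.0 - 9.0 = 8.0 m
Denominator = H - 1.3 = 17.0 - 1.3 = 15.7 m
Ratio = 8.0 / 15.7 = 0.50955
d = 28.3 * 0.50955^0.8 = 16.5 cm

16.5


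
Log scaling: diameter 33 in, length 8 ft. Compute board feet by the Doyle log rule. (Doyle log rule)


Doyle: BF = (D - 4)^2 * L / 16
Adjusted diameter = 33 - 4 = 29 in
(D-4)^2 = 29^2 = 841
BF = 841 * 8 / 16 = 421 BF

421


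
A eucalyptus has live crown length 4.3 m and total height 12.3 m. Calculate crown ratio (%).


Formula: Crown Ratio = (Crown Length / Total Height) * 100
CR = (4.3 m / 12.3 m) * 100
CR = 0.3496 * 100 = 35.0%

35.0


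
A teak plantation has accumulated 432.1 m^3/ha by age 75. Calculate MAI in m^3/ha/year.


Formula: MAI = Total Volume / Stand Age
MAI = 432.1 m^3/ha / 75 years
MAI = 5.76 m^3/ha/year

5.76


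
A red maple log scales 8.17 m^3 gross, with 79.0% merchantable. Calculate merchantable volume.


Formula: MV = V_total * (merchantable_pct / 100)
Merchantable fraction = 79.0% / 100 = 0.79
MV = 8.17 m^3 * 0.79 = 6.454 m^3

6.454


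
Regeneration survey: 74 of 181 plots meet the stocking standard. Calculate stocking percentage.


Formula: Stocking % = stocked plots / total plots * 100
Stocking = 74 / 181 * 100
Stocking = 0.4088 * 100 = 40.9%

40.9


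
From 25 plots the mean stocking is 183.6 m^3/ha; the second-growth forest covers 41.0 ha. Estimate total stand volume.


Formula: Total Volume = Mean Volume per ha * Total Area
Total Volume = 183.6 m^3/ha * 41.0 ha
Total Volume = 7528 m^3

7528


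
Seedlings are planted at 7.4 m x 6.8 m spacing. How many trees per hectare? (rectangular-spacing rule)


Formula: TPH = 10000 m^2/ha / (spacing_x * spacing_y)
Area per tree = 7.4 m * 6.8 m = 50.32 m^2
TPH = 10000 / 50.32 = 199 trees/ha

199


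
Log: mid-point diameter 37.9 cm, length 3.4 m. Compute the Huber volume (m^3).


Huber: V = Am * L,  Am = pi*(Dm/200)^2
Am = pi*(37.9/200)^2 = 0.112815 m^2
V = 0.112815*3.4 = 0.3836 m^3

0.3836


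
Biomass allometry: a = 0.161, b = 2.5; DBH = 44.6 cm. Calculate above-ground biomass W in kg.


Formula: W = a * DBH^b  (allometric power law)
DBH^b = 44.6^2.5 = 13284.2533
W = 0.161 * 13284.2533 = 2138.8 kg

2138.8


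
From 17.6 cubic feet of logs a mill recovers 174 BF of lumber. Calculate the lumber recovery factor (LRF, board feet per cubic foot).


Formula: LRF = Lumber Output (BF) / Log Input (ft^3)
LRF = 174 BF / 17.6 ft^3
LRF = 9.89 BF/ft^3

9.89


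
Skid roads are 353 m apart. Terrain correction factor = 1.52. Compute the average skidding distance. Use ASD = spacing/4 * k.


Formula: ASD = (spacing / 4) * correction
Uncorrected distance = spacing / 4 = 353 / 4 = 88.25 m
ASD = 88.25 * 1.52 = 134 m

134


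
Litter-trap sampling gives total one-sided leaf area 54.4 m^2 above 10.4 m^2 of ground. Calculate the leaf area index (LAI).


Formula: LAI = total leaf area / ground area  (dimensionless)
LAI = 54.4 m^2 / 10.4 m^2
LAI = 5.23

5.23


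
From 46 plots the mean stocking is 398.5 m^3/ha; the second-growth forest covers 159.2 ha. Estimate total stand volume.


Formula: Total Volume = Mean Volume per ha * Total Area
Total Volume = 398.5 m^3/ha * 159.2 ha
Total Volume = 63441 m^3

63441


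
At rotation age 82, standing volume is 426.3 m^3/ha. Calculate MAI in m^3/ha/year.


Formula: MAI = Total Volume / Stand Age
MAI = 426.3 m^3/ha / 82 years
MAI = 5.2 m^3/ha/year

5.2


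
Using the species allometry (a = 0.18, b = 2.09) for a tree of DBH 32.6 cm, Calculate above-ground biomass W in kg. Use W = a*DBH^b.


Formula: W = a * DBH^b  (allometric power law)
DBH^b = 32.6^2.09 = 1454.2022
W = 0.18 * 1454.2022 = 261.8 kg

261.8


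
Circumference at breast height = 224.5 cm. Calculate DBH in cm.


Formula: DBH = C / pi
DBH = 224.5 / pi
pi = 3.14159...
DBH = 71.5 cm

71.5


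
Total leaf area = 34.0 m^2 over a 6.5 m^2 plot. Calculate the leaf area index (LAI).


Formula: LAI = total leaf area / ground area  (dimensionless)
LAI = 34.0 m^2 / 6.5 m^2
LAI = 5.23

5.23


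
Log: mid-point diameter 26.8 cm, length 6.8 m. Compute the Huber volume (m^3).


Huber: V = Am * L,  Am = pi*(Dm/200)^2
Am = pi*(26.8/200)^2 = 0.05641 m^2
V = 0.05641*6.8 = 0.3836 m^3

0.3836


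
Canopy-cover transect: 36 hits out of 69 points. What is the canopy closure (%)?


Formula: Canopy closure = covered points / total points * 100
Closure = 36 / 69 * 100
Closure = 0.5217 * 100 = 52.2%

52.2


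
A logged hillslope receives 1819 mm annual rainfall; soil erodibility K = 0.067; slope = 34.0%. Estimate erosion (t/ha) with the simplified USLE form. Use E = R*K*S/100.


Formula: E = R * K * S / 100  (simplified USLE)
R * K = 1819 * 0.067 = 121.873
E = 121.873 * 34.0 / 100 = 41.44 t/ha

41.44


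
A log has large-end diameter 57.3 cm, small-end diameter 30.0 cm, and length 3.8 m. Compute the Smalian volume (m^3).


Smalian: V = (A1 + A2)/2 * L,  A = pi*(D/200)^2
A1 = pi*(57.3/200)^2 = 0.257869 m^2
A2 = pi*(30.0/200)^2 = 0.070686 m^2
V = (0.257869+0.070686)/2*3.8 = 0.6243 m^3

0.6243


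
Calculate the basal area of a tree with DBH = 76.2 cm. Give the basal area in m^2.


Formula: BA = pi * (DBH/2)^2 / 10000  (cm^2 to m^2)
Radius = DBH/2 = 76.2/2 = 38.1 cm
BA = pi * 38.1^2 / 10000
   = 4560.3673 cm^2 / 10000
   = 0.456 m^2

0.456


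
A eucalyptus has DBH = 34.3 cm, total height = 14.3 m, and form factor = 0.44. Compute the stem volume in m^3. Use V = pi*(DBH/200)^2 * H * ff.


Formula: V = pi * (DBH/200)^2 * H * ff
Radius = DBH/200 = 34.3/200 = 0.1715 m
Radius^2 = 0.1715^2 = 0.02941225 m^2
V = pi * 0.02941225 * 14.3 * 0.44
V = 0.581 m^3

0.581


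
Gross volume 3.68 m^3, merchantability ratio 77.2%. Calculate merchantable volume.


Formula: MV = V_total * (merchantable_pct / 100)
Merchantable fraction = 77.2% / 100 = 0.772
MV = 3.68 m^3 * 0.772 = 2.841 m^3

2.841


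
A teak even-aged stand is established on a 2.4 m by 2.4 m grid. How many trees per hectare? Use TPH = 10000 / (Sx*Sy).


Formula: TPH = 10000 m^2/ha / (spacing_x * spacing_y)
Area per tree = 2.4 m * 2.4 m = 5.76 m^2
TPH = 10000 / 5.76 = 1736 trees/ha

1736


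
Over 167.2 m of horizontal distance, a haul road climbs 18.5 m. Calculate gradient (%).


Formula: Gradient = rise / run * 100
Gradient = 18.5 / 167.2 * 100 = 11.1%

11.1


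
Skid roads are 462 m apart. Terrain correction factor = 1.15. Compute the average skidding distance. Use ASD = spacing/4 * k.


Formula: ASD = (spacing / 4) * correction
Uncorrected distance = spacing / 4 = 462 / 4 = 115.5 m
ASD = 115.5 * 1.15 = 133 m

133


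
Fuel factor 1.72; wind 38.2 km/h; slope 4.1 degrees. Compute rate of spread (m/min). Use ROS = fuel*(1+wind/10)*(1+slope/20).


Formula: ROS = fuel * (1 + wind/10) * (1 + slope/20)
Wind factor = 1 + 38.2/10 = 4.82
Slope factor = 1 + 4.1/20 = 1.205
ROS = 1.72 * 4.82 * 1.205 = 9.99 m/min

9.99


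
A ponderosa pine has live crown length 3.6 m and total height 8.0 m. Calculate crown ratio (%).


Formula: Crown Ratio = (Crown Length / Total Height) * 100
CR = (3.6 m / 8.0 m) * 100
CR = 0.45 * 100 = 45.0%

45.0


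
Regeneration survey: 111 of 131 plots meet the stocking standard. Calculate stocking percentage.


Formula: Stocking % = stocked plots / total plots * 100
Stocking = 111 / 131 * 100
Stocking = 0.8473 * 100 = 84.7%

84.7


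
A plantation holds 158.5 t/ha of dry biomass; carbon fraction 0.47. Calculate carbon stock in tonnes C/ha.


Formula: Carbon Stock = Biomass * Carbon Fraction
C = 158.5 t/ha * 0.47
C = 74.5 t C/ha

74.5


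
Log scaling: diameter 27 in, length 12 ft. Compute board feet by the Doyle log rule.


Doyle: BF = (D - 4)^2 * L / 16
Adjusted diameter = 27 - 4 = 23 in
(D-4)^2 = 23^2 = 529
BF = 529 * 12 / 16 = 397 BF

397


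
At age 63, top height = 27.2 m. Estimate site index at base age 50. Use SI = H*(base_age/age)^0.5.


Formula: SI = H_dom * (base_age / age)^0.5
Age ratio = 50 / 63 = 0.79365
sqrt(age_ratio) = 0.89087
SI = 27.2 * 0.89087 = 24.2 m

24.2


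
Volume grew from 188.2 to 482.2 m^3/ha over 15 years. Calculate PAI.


Formula: PAI = (V_T2 - V_T1) / (T2 - T1)
Volume increment = 482.2 - 188.2 = 294.0 m^3/ha
PAI = 294.0 / 15 = 19.6 m^3/ha/year

19.6


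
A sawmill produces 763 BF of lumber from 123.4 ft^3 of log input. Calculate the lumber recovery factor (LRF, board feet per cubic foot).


Formula: LRF = Lumber Output (BF) / Log Input (ft^3)
LRF = 763 BF / 123.4 ft^3
LRF = 6.18 BF/ft^3

6.18


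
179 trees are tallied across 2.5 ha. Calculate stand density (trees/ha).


Formula: Stand Density = N_trees / Area_ha
Density = 179 trees / 2.5 ha
Density = 72 trees/ha

72


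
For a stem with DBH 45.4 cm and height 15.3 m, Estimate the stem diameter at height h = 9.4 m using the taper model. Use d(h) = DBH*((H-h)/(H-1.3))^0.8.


Taper: d(h) = DBH * ((H - h) / (H - 1.3))^0.8
Numerator = H - h = 15.3 - 9.4 = 5.9 m
Denominator = H - 1.3 = 15.3 - 1.3 = 14.0 m
Ratio = 5.9 / 14.0 = 0.42143
d = 45.4 * 0.42143^0.8 = 22.7 cm

22.7


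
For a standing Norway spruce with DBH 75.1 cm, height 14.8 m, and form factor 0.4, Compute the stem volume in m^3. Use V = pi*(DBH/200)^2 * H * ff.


Formula: V = pi * (DBH/200)^2 * H * ff
Radius = DBH/200 = 75.1/200 = 0.3755 m
Radius^2 = 0.3755^2 = 0.14100025 m^2
V = pi * 0.14100025 * 14.8 * 0.4
V = 2.622 m^3

2.622


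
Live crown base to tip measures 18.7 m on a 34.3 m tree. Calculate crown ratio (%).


Formula: Crown Ratio = (Crown Length / Total Height) * 100
CR = (18.7 m / 34.3 m) * 100
CR = 0.5452 * 100 = 54.5%

54.5


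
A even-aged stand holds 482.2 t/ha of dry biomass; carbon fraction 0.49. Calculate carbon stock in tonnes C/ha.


Formula: Carbon Stock = Biomass * Carbon Fraction
C = 482.2 t/ha * 0.49
C = 236.3 t C/ha

236.3


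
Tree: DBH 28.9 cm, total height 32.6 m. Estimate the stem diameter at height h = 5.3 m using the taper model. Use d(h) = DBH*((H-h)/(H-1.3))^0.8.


Taper: d(h) = DBH * ((H - h) / (H - 1.3))^0.8
Numerator = H - h = 32.6 - 5.3 = 27.3 m
Denominator = H - 1.3 = 32.6 - 1.3 = 31.3 m
Ratio = 27.3 / 31.3 = 0.8722
d = 28.9 * 0.8722^0.8 = 25.9 cm

25.9


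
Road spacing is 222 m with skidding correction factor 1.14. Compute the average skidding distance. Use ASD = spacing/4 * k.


Formula: ASD = (spacing / 4) * correction
Uncorrected distance = spacing / 4 = 222 / 4 = 55.5 m
ASD = 55.5 * 1.14 = 63 m

63


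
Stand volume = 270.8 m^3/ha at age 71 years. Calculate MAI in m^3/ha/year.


Formula: MAI = Total Volume / Stand Age
MAI = 270.8 m^3/ha / 71 years
MAI = 3.81 m^3/ha/year

3.81


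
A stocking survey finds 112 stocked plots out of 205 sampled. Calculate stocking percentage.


Formula: Stocking % = stocked plots / total plots * 100
Stocking = 112 / 205 * 100
Stocking = 0.5463 * 100 = 54.6%

54.6


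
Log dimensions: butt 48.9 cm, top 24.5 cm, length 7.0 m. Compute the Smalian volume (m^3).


Smalian: V = (A1 + A2)/2 * L,  A = pi*(D/200)^2
A1 = pi*(48.9/200)^2 = 0.187805 m^2
A2 = pi*(24.5/200)^2 = 0.047144 m^2
V = (0.187805+0.047144)/2*7.0 = 0.8223 m^3

0.8223


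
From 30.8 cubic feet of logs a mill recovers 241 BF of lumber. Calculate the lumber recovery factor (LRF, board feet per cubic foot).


Formula: LRF = Lumber Output (BF) / Log Input (ft^3)
LRF = 241 BF / 30.8 ft^3
LRF = 7.82 BF/ft^3

7.82


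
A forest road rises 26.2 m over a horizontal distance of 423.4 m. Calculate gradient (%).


Formula: Gradient = rise / run * 100
Gradient = 26.2 / 423.4 * 100 = 6.2%

6.2


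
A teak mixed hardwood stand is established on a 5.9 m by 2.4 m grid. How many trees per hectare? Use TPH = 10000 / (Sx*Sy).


Formula: TPH = 10000 m^2/ha / (spacing_x * spacing_y)
Area per tree = 5.9 m * 2.4 m = 14.16 m^2
TPH = 10000 / 14.16 = 706 trees/ha

706
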